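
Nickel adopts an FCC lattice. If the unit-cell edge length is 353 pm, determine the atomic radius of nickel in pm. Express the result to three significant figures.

In an FCC lattice, atoms touch along the face diagonal, so √2·a = 4r.
r = √2·a/4 = 1.4142 × 353 / 4 = 125 pm.

125 pm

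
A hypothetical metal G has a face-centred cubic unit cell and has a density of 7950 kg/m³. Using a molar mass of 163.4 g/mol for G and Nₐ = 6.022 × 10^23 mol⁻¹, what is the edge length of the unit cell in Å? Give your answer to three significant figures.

With Z = 4 atoms per FCC cell, a³ = Z·M/(N_A·ρ) = 4 × 163.4 / (6.022 × 10²³ × 7.950 g/cm³) = 1.365 × 10^-22 cm³.
a = (1.365 × 10^-22)^(1/3) = 5.149 × 10^-8 cm = 5.15 Å.

5.15 Å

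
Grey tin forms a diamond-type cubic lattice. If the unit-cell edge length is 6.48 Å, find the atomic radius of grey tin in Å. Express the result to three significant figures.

1.40 Å

In a diamond cubic lattice, nearest neighbors lie along the body diagonal with √3·a = 8r.
r = √3·a/8 = 1.7321 × 6.48 / 8 = 1.40 Å.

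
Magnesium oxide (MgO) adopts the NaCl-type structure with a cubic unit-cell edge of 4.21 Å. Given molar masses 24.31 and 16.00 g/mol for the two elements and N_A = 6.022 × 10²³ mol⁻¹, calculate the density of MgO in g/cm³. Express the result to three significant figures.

The NaCl-type structure contains Z = 4 formula units per cell; M(MgO) = 24.31 + 16.00 = 40.31 g/mol.
a³ = (4.210 × 10^-8 cm)³ = 7.462 × 10^-23 cm³.
ρ = 4 × 40.31 / (6.022 × 10²³ × 7.462 × 10^-23) = 3.588 g/cm³.

3.59 g/cm³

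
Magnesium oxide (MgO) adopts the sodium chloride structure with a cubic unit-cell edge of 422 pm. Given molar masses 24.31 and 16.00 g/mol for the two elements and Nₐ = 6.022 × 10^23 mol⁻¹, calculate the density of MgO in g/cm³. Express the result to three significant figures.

3.56 g/cm³

The sodium chloride structure contains Z = 4 formula units per cell; M(MgO) = 24.31 + 16.00 = 40.31 g/mol.
a³ = (4.220 × 10^-8 cm)³ = 7.515 × 10^-23 cm³.
ρ = 4 × 40.31 / (6.022 × 10²³ × 7.515 × 10^-23) = 3.563 g/cm³.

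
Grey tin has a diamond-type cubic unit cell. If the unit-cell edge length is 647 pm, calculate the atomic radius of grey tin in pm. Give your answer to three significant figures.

In a diamond cubic lattice, nearest neighbors lie along the body diagonal with √3·a = 8r.
r = √3·a/8 = 1.7321 × 647 / 8 = 140 pm.

140 pm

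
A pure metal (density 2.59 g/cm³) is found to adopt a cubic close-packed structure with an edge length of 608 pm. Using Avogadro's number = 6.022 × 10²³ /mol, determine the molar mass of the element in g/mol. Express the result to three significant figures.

87.6 g/mol

An FCC cell has Z = 4 atoms; a = 6.080 × 10^-8 cm.
M = ρ·N_A·a³/Z = 2.59 × 6.022 × 10²³ × 2.248 × 10^-22 / 4 = 87.6 g/mol.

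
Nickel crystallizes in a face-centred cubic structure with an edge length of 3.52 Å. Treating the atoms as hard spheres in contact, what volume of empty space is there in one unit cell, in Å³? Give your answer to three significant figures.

11.3 Å³

In an FCC lattice atoms touch along the face diagonal, so √2·a = 4r, so r = 0.3536a = 1.245 Å.
V_cell = a³ = 43.61 Å³; V_atoms = 4 × (4/3)πr³ = 32.30 Å³.
Empty space = 43.61 − 32.30 = 11.3 Å³.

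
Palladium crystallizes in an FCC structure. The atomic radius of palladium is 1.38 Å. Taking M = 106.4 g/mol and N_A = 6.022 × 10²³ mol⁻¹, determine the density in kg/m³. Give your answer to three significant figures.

11900 kg/m³

In an FCC lattice, atoms touch along the face diagonal, so √2·a = 4r, giving a = 3.903 Å = 3.903 × 10^-8 cm.
With Z = 4, ρ = Z·M/(N_A·a³) = 4 × 106.4 / (6.022 × 10²³ × 5.947 × 10^-23) = 11.88 g/cm³ = 11900 kg/m³.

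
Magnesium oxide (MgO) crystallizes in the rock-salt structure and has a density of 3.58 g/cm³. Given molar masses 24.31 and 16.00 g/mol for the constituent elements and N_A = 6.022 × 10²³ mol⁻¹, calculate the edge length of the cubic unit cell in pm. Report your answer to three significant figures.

421 pm

M(MgO) = 40.31 g/mol; Z = 4 formula units per cell.
a³ = Z·M/(N_A·ρ) = 4 × 40.31 / (6.022 × 10²³ × 3.58) = 7.479 × 10^-23 cm³, so a = 4.213 × 10^-8 cm = 421 pm.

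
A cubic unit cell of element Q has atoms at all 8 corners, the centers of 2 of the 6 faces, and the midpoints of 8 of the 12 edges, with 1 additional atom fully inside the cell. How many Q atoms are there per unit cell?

5

Corner atoms are shared by 8 cells (1/8 each), face atoms by 2 (1/2 each), edge atoms by 4 (1/4 each), interior atoms are unshared.
Net atoms = 8 × 1/8 + 2 × 1/2 + 8 × 1/4 + 1 = 1 + 1 + 2 + 1 = 5.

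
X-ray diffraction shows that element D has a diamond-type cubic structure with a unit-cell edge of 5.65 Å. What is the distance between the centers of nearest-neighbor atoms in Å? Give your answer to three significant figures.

In a diamond cubic structure, nearest neighbors lie along the body diagonal with √3·a = 8r; the nearest-neighbor distance equals 2r = 0.4330·a.
d = 0.4330 × 5.65 = 2.45 Å.

2.45 Å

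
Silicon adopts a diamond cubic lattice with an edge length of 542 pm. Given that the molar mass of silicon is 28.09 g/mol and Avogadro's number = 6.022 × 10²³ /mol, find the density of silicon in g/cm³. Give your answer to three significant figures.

A diamond cubic unit cell contains Z = 8 atoms.
Cell volume: a³ = (542 pm)³ = (5.420 × 10^-8 cm)³ = 1.592 × 10^-22 cm³.
ρ = Z·M/(N_A·a³) = 8 × 28.09 / (6.022 × 10²³ × 1.592 × 10^-22) = 2.344 g/cm³.

2.34 g/cm³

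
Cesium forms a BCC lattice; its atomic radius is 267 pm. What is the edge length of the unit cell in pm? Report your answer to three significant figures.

617 pm

In a BCC lattice, atoms touch along the body diagonal, so √3·a = 4r.
a = 4r/√3 = 4 × 267 / 1.7321 = 617 pm.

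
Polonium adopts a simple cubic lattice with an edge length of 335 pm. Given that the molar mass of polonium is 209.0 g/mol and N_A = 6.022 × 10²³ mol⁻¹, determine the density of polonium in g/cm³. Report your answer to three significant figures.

A simple cubic unit cell contains Z = 1 atom.
Cell volume: a³ = (335 pm)³ = (3.350 × 10^-8 cm)³ = 3.760 × 10^-23 cm³.
ρ = Z·M/(N_A·a³) = 1 × 209.0 / (6.022 × 10²³ × 3.760 × 10^-23) = 9.231 g/cm³.

9.23 g/cm³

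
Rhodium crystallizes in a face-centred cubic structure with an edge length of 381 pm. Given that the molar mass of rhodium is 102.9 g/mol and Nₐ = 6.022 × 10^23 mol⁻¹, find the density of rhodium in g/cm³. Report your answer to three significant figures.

An FCC unit cell contains Z = 4 atoms.
Cell volume: a³ = (381 pm)³ = (3.810 × 10^-8 cm)³ = 5.531 × 10^-23 cm³.
ρ = Z·M/(N_A·a³) = 4 × 102.9 / (6.022 × 10²³ × 5.531 × 10^-23) = 12.36 g/cm³.

12.4 g/cm³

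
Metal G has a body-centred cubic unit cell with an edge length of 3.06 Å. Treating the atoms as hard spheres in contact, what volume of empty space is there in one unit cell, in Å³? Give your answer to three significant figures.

In a BCC lattice atoms touch along the body diagonal, so √3·a = 4r, so r = 0.4330a = 1.325 Å.
V_cell = a³ = 28.65 Å³; V_atoms = 2 × (4/3)πr³ = 19.49 Å³.
Empty space = 28.65 − 19.49 = 9.16 Å³.

9.16 Å³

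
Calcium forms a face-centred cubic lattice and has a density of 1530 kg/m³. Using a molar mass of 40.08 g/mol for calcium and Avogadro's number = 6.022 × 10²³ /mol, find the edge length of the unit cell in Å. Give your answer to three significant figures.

5.58 Å

With Z = 4 atoms per FCC cell, a³ = Z·M/(N_A·ρ) = 4 × 40.08 / (6.022 × 10²³ × 1.530 g/cm³) = 1.740 × 10^-22 cm³.
a = (1.740 × 10^-22)^(1/3) = 5.583 × 10^-8 cm = 5.58 Å.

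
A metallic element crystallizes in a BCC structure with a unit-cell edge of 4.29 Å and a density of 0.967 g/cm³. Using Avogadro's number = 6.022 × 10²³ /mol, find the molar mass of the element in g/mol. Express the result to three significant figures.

A BCC cell has Z = 2 atoms; a = 4.290 × 10^-8 cm.
M = ρ·N_A·a³/Z = 0.967 × 6.022 × 10²³ × 7.895 × 10^-23 / 2 = 23.0 g/mol.

23.0 g/mol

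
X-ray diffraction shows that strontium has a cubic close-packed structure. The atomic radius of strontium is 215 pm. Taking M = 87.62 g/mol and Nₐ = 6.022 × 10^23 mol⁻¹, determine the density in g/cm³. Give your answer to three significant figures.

2.59 g/cm³

In an FCC lattice, atoms touch along the face diagonal, so √2·a = 4r, giving a = 608.1 pm = 6.081 × 10^-8 cm.
With Z = 4, ρ = Z·M/(N_A·a³) = 4 × 87.62 / (6.022 × 10²³ × 2.249 × 10^-22) = 2.588 g/cm³.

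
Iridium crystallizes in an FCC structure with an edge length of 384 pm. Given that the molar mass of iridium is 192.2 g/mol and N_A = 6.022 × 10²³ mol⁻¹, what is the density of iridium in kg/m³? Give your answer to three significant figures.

22500 kg/m³

An FCC unit cell contains Z = 4 atoms.
Cell volume: a³ = (384 pm)³ = (3.840 × 10^-8 cm)³ = 5.662 × 10^-23 cm³.
ρ = Z·M/(N_A·a³) = 4 × 192.2 / (6.022 × 10²³ × 5.662 × 10^-23) = 22.55 g/cm³ = 22500 kg/m³.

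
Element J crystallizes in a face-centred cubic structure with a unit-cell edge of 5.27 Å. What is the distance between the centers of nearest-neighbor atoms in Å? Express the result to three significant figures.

3.73 Å

In an FCC structure, atoms touch along the face diagonal, so √2·a = 4r; the nearest-neighbor distance equals 2r = 0.7071·a.
d = 0.7071 × 5.27 = 3.73 Å.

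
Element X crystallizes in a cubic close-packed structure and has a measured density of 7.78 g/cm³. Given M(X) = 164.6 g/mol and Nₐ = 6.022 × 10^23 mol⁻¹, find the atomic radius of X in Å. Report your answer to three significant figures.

1.84 Å

For an FCC cell (Z = 4), a³ = Z·M/(N_A·ρ) = 4 × 164.6 / (6.022 × 10²³ × 7.780) = 1.405 × 10^-22 cm³, so a = 5.199 × 10^-8 cm = 5.199 Å.
Atoms touch along the face diagonal, so √2·a = 4r, so r = 0.3536 × a = 1.84 Å.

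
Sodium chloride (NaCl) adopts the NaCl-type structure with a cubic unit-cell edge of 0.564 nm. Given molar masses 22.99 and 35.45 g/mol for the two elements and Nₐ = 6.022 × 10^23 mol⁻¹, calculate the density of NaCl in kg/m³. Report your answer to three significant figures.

The NaCl-type structure contains Z = 4 formula units per cell; M(NaCl) = 22.99 + 35.45 = 58.44 g/mol.
a³ = (5.640 × 10^-8 cm)³ = 1.794 × 10^-22 cm³.
ρ = 4 × 58.44 / (6.022 × 10²³ × 1.794 × 10^-22) = 2.164 g/cm³ = 2160 kg/m³.

2160 kg/m³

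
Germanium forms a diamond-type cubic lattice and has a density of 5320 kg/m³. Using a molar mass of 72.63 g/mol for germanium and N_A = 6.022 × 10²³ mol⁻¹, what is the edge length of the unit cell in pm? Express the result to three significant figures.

With Z = 8 atoms per diamond cubic cell, a³ = Z·M/(N_A·ρ) = 8 × 72.63 / (6.022 × 10²³ × 5.320 g/cm³) = 1.814 × 10^-22 cm³.
a = (1.814 × 10^-22)^(1/3) = 5.660 × 10^-8 cm = 566 pm.

566 pm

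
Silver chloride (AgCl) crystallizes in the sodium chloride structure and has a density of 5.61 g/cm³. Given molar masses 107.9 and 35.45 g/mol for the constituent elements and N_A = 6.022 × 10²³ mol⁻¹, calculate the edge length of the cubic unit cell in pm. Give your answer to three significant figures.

554 pm

M(AgCl) = 143.35 g/mol; Z = 4 formula units per cell.
a³ = Z·M/(N_A·ρ) = 4 × 143.35 / (6.022 × 10²³ × 5.61) = 1.697 × 10^-22 cm³, so a = 5.537 × 10^-8 cm = 554 pm.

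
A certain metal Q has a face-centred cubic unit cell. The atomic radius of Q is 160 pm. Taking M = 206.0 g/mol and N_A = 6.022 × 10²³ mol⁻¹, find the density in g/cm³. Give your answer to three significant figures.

In an FCC lattice, atoms touch along the face diagonal, so √2·a = 4r, giving a = 452.5 pm = 4.525 × 10^-8 cm.
With Z = 4, ρ = Z·M/(N_A·a³) = 4 × 206.0 / (6.022 × 10²³ × 9.268 × 10^-23) = 14.76 g/cm³.

14.8 g/cm³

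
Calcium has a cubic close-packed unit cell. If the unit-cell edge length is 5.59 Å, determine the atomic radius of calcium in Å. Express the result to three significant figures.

1.98 Å

In an FCC lattice, atoms touch along the face diagonal, so √2·a = 4r.
r = √2·a/4 = 1.4142 × 5.59 / 4 = 1.98 Å.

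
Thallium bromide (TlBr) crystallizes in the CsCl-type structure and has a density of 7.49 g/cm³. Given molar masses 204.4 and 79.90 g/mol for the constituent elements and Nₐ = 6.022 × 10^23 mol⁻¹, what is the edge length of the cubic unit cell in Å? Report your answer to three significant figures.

3.98 Å

M(TlBr) = 284.3 g/mol; Z = 1 formula unit per cell.
a³ = Z·M/(N_A·ρ) = 1 × 284.3 / (6.022 × 10²³ × 7.49) = 6.303 × 10^-23 cm³, so a = 3.980 × 10^-8 cm = 3.98 Å.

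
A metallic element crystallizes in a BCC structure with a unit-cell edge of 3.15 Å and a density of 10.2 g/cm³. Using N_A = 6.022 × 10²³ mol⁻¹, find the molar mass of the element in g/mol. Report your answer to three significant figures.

A BCC cell has Z = 2 atoms; a = 3.150 × 10^-8 cm.
M = ρ·N_A·a³/Z = 10.2 × 6.022 × 10²³ × 3.126 × 10^-23 / 2 = 96.0 g/mol.

96.0 g/mol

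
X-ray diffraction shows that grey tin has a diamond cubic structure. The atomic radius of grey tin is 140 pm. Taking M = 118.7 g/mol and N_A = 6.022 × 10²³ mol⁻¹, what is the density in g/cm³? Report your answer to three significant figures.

In a diamond cubic lattice, nearest neighbors lie along the body diagonal with √3·a = 8r, giving a = 646.6 pm = 6.466 × 10^-8 cm.
With Z = 8, ρ = Z·M/(N_A·a³) = 8 × 118.7 / (6.022 × 10²³ × 2.704 × 10^-22) = 5.832 g/cm³.

5.83 g/cm³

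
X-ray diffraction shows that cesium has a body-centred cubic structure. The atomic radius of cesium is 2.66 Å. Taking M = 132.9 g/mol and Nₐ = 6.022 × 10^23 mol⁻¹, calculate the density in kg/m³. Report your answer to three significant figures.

1900 kg/m³

In a BCC lattice, atoms touch along the body diagonal, so √3·a = 4r, giving a = 6.143 Å = 6.143 × 10^-8 cm.
With Z = 2, ρ = Z·M/(N_A·a³) = 2 × 132.9 / (6.022 × 10²³ × 2.318 × 10^-22) = 1.904 g/cm³ = 1900 kg/m³.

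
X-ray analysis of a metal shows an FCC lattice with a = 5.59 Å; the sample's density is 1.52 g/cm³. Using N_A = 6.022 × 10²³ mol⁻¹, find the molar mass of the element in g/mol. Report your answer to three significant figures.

40.0 g/mol

An FCC cell has Z = 4 atoms; a = 5.590 × 10^-8 cm.
M = ρ·N_A·a³/Z = 1.52 × 6.022 × 10²³ × 1.747 × 10^-22 / 4 = 40.0 g/mol.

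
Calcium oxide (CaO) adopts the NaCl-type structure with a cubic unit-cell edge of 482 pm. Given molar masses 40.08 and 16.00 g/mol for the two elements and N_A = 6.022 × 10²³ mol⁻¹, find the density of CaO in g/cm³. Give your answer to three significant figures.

The NaCl-type structure contains Z = 4 formula units per cell; M(CaO) = 40.08 + 16.00 = 56.08 g/mol.
a³ = (4.820 × 10^-8 cm)³ = 1.120 × 10^-22 cm³.
ρ = 4 × 56.08 / (6.022 × 10²³ × 1.120 × 10^-22) = 3.326 g/cm³.

3.33 g/cm³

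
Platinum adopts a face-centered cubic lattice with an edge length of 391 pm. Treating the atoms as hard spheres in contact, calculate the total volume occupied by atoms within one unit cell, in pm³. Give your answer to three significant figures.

4.43 × 10^7 pm³

In an FCC lattice atoms touch along the face diagonal, so √2·a = 4r, so r = 0.3536a = 138.2 pm.
V_atoms = Z × (4/3)πr³ = 4 × (4/3)π × (138.2)³ = 4.43 × 10^7 pm³.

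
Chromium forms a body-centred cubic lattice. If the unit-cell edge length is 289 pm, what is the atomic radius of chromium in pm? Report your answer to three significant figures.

125 pm

In a BCC lattice, atoms touch along the body diagonal, so √3·a = 4r.
r = √3·a/4 = 1.7321 × 289 / 4 = 125 pm.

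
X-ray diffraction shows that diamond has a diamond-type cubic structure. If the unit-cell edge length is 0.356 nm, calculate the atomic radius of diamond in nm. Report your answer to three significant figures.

In a diamond cubic lattice, nearest neighbors lie along the body diagonal with √3·a = 8r.
r = √3·a/8 = 1.7321 × 0.356 / 8 = 0.0771 nm.

0.0771 nm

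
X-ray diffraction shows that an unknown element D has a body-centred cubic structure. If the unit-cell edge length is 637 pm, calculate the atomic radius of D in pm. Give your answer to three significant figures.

In a BCC lattice, atoms touch along the body diagonal, so √3·a = 4r.
r = √3·a/4 = 1.7321 × 637 / 4 = 276 pm.

276 pm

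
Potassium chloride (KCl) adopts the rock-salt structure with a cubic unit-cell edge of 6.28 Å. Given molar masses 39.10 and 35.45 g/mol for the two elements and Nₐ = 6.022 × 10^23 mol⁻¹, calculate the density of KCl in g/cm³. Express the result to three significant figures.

The rock-salt structure contains Z = 4 formula units per cell; M(KCl) = 39.10 + 35.45 = 74.55 g/mol.
a³ = (6.280 × 10^-8 cm)³ = 2.477 × 10^-22 cm³.
ρ = 4 × 74.55 / (6.022 × 10²³ × 2.477 × 10^-22) = 1.999 g/cm³.

2.00 g/cm³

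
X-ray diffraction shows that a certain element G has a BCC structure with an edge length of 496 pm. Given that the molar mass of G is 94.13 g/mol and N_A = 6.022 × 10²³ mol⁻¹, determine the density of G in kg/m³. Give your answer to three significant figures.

A BCC unit cell contains Z = 2 atoms.
Cell volume: a³ = (496 pm)³ = (4.960 × 10^-8 cm)³ = 1.220 × 10^-22 cm³.
ρ = Z·M/(N_A·a³) = 2 × 94.13 / (6.022 × 10²³ × 1.220 × 10^-22) = 2.562 g/cm³ = 2560 kg/m³.

2560 kg/m³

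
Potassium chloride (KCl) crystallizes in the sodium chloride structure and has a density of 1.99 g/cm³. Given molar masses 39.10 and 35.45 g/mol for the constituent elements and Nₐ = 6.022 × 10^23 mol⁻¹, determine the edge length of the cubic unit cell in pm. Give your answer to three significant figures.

629 pm

M(KCl) = 74.55 g/mol; Z = 4 formula units per cell.
a³ = Z·M/(N_A·ρ) = 4 × 74.55 / (6.022 × 10²³ × 1.99) = 2.488 × 10^-22 cm³, so a = 6.290 × 10^-8 cm = 629 pm.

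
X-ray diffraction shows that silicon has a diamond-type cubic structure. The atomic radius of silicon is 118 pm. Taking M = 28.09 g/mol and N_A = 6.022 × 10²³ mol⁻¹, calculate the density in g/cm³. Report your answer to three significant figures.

In a diamond cubic lattice, nearest neighbors lie along the body diagonal with √3·a = 8r, giving a = 545.0 pm = 5.450 × 10^-8 cm.
With Z = 8, ρ = Z·M/(N_A·a³) = 8 × 28.09 / (6.022 × 10²³ × 1.619 × 10^-22) = 2.305 g/cm³.

2.30 g/cm³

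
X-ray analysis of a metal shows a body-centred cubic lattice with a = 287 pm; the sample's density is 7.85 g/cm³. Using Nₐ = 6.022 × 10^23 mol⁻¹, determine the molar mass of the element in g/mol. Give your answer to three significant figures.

A BCC cell has Z = 2 atoms; a = 2.870 × 10^-8 cm.
M = ρ·N_A·a³/Z = 7.85 × 6.022 × 10²³ × 2.364 × 10^-23 / 2 = 55.9 g/mol.

55.9 g/mol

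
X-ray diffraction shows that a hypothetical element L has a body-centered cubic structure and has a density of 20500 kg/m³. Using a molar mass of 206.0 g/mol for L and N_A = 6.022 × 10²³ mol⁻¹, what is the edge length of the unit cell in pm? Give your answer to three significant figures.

With Z = 2 atoms per BCC cell, a³ = Z·M/(N_A·ρ) = 2 × 206.0 / (6.022 × 10²³ × 20.50 g/cm³) = 3.337 × 10^-23 cm³.
a = (3.337 × 10^-23)^(1/3) = 3.220 × 10^-8 cm = 322 pm.

322 pm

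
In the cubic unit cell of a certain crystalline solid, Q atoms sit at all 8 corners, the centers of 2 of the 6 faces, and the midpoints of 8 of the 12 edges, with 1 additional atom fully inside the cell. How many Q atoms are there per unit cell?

Corner atoms are shared by 8 cells (1/8 each), face atoms by 2 (1/2 each), edge atoms by 4 (1/4 each), interior atoms are unshared.
Net atoms = 8 × 1/8 + 2 × 1/2 + 8 × 1/4 + 1 = 1 + 1 + 2 + 1 = 5.

5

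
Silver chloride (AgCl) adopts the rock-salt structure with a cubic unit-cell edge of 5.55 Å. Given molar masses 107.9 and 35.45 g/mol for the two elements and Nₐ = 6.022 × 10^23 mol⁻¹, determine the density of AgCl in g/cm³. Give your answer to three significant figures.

The rock-salt structure contains Z = 4 formula units per cell; M(AgCl) = 107.9 + 35.45 = 143.35 g/mol.
a³ = (5.550 × 10^-8 cm)³ = 1.710 × 10^-22 cm³.
ρ = 4 × 143.35 / (6.022 × 10²³ × 1.710 × 10^-22) = 5.570 g/cm³.

5.57 g/cm³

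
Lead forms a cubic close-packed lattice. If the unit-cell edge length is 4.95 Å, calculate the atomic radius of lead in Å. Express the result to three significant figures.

1.75 Å

In an FCC lattice, atoms touch along the face diagonal, so √2·a = 4r.
r = √2·a/4 = 1.4142 × 4.95 / 4 = 1.75 Å.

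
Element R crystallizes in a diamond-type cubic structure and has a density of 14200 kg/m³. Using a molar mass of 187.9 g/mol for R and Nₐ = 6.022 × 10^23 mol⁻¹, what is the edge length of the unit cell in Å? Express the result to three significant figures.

With Z = 8 atoms per diamond cubic cell, a³ = Z·M/(N_A·ρ) = 8 × 187.9 / (6.022 × 10²³ × 14.20 g/cm³) = 1.758 × 10^-22 cm³.
a = (1.758 × 10^-22)^(1/3) = 5.602 × 10^-8 cm = 5.60 Å.

5.60 Å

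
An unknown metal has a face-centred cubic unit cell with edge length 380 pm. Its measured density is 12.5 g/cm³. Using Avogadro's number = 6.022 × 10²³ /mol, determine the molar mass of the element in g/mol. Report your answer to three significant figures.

103 g/mol

An FCC cell has Z = 4 atoms; a = 3.800 × 10^-8 cm.
M = ρ·N_A·a³/Z = 12.5 × 6.022 × 10²³ × 5.487 × 10^-23 / 4 = 103 g/mol.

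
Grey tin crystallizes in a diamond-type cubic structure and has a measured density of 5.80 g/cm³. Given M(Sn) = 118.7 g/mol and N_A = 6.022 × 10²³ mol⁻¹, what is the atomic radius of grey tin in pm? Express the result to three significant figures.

140 pm

For a diamond cubic cell (Z = 8), a³ = Z·M/(N_A·ρ) = 8 × 118.7 / (6.022 × 10²³ × 5.800) = 2.719 × 10^-22 cm³, so a = 6.478 × 10^-8 cm = 647.8 pm.
Nearest neighbors lie along the body diagonal with √3·a = 8r, so r = 0.2165 × a = 140 pm.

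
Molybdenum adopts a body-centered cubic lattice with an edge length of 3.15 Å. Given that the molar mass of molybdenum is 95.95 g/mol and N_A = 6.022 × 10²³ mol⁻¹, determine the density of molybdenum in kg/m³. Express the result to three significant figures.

A BCC unit cell contains Z = 2 atoms.
Cell volume: a³ = (3.15 Å)³ = (3.150 × 10^-8 cm)³ = 3.126 × 10^-23 cm³.
ρ = Z·M/(N_A·a³) = 2 × 95.95 / (6.022 × 10²³ × 3.126 × 10^-23) = 10.20 g/cm³ = 10200 kg/m³.

10200 kg/m³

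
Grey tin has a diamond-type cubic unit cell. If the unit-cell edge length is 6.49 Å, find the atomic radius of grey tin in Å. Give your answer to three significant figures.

1.41 Å

In a diamond cubic lattice, nearest neighbors lie along the body diagonal with √3·a = 8r.
r = √3·a/8 = 1.7321 × 6.49 / 8 = 1.41 Å.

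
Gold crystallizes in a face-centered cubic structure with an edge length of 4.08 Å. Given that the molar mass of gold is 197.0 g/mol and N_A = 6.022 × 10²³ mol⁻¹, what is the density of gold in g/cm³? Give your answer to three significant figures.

An FCC unit cell contains Z = 4 atoms.
Cell volume: a³ = (4.08 Å)³ = (4.080 × 10^-8 cm)³ = 6.792 × 10^-23 cm³.
ρ = Z·M/(N_A·a³) = 4 × 197.0 / (6.022 × 10²³ × 6.792 × 10^-23) = 19.27 g/cm³.

19.3 g/cm³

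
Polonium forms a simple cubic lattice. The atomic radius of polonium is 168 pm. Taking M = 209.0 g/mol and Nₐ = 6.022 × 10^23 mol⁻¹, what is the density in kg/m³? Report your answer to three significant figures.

In a simple cubic lattice, atoms touch along the cell edge, so a = 2r, giving a = 336.0 pm = 3.360 × 10^-8 cm.
With Z = 1, ρ = Z·M/(N_A·a³) = 1 × 209.0 / (6.022 × 10²³ × 3.793 × 10^-23) = 9.149 g/cm³ = 9150 kg/m³.

9150 kg/m³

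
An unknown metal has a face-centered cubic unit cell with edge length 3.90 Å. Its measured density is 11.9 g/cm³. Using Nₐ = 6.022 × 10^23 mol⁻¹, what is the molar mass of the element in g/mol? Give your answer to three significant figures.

An FCC cell has Z = 4 atoms; a = 3.900 × 10^-8 cm.
M = ρ·N_A·a³/Z = 11.9 × 6.022 × 10²³ × 5.932 × 10^-23 / 4 = 106 g/mol.

106 g/mol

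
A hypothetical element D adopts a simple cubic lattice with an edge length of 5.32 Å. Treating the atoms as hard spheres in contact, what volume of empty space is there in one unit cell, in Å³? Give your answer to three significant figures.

71.7 Å³

In a simple cubic lattice atoms touch along the cell edge, so a = 2r, so r = 0.5000a = 2.660 Å.
V_cell = a³ = 150.6 Å³; V_atoms = 1 × (4/3)πr³ = 78.84 Å³.
Empty space = 150.6 − 78.84 = 71.7 Å³.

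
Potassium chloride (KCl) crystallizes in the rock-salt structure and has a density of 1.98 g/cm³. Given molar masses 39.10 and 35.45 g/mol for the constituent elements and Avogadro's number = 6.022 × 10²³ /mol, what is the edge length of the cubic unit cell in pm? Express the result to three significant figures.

630 pm

M(KCl) = 74.55 g/mol; Z = 4 formula units per cell.
a³ = Z·M/(N_A·ρ) = 4 × 74.55 / (6.022 × 10²³ × 1.98) = 2.501 × 10^-22 cm³, so a = 6.300 × 10^-8 cm = 630 pm.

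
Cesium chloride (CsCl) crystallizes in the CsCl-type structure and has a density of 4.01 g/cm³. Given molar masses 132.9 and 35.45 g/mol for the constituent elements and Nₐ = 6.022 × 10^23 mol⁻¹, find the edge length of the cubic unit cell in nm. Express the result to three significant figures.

M(CsCl) = 168.35 g/mol; Z = 1 formula unit per cell.
a³ = Z·M/(N_A·ρ) = 1 × 168.35 / (6.022 × 10²³ × 4.01) = 6.972 × 10^-23 cm³, so a = 4.116 × 10^-8 cm = 0.412 nm.

0.412 nm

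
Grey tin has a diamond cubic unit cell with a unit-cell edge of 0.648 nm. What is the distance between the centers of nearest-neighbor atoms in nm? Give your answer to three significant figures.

In a diamond cubic structure, nearest neighbors lie along the body diagonal with √3·a = 8r; the nearest-neighbor distance equals 2r = 0.4330·a.
d = 0.4330 × 0.648 = 0.281 nm.

0.281 nm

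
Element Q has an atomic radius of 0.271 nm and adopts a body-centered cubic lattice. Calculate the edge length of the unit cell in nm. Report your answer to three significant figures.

In a BCC lattice, atoms touch along the body diagonal, so √3·a = 4r.
a = 4r/√3 = 4 × 0.271 / 1.7321 = 0.626 nm.

0.626 nm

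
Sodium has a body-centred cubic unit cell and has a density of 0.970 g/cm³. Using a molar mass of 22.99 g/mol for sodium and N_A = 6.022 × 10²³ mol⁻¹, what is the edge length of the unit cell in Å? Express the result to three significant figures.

4.29 Å

With Z = 2 atoms per BCC cell, a³ = Z·M/(N_A·ρ) = 2 × 22.99 / (6.022 × 10²³ × 0.9700 g/cm³) = 7.871 × 10^-23 cm³.
a = (7.871 × 10^-23)^(1/3) = 4.286 × 10^-8 cm = 4.29 Å.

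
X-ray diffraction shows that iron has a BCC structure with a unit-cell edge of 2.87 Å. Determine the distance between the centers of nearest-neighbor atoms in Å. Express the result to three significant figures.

In a BCC structure, atoms touch along the body diagonal, so √3·a = 4r; the nearest-neighbor distance equals 2r = 0.8660·a.
d = 0.8660 × 2.87 = 2.49 Å.

2.49 Å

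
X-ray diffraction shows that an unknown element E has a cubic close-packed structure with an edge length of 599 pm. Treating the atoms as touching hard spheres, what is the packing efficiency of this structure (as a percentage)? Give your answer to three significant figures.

74.0%

In an FCC lattice atoms touch along the face diagonal, so √2·a = 4r, so r = 0.3536a = 211.8 pm.
Packing fraction = Z·(4/3)πr³ / a³ = 4 × (4/3)π × (211.8)³ / (599)³ = 0.7405 = 74.0%.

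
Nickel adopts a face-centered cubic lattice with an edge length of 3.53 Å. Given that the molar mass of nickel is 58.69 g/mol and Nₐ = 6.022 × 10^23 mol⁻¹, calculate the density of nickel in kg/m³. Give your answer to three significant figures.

An FCC unit cell contains Z = 4 atoms.
Cell volume: a³ = (3.53 Å)³ = (3.530 × 10^-8 cm)³ = 4.399 × 10^-23 cm³.
ρ = Z·M/(N_A·a³) = 4 × 58.69 / (6.022 × 10²³ × 4.399 × 10^-23) = 8.863 g/cm³ = 8860 kg/m³.

8860 kg/m³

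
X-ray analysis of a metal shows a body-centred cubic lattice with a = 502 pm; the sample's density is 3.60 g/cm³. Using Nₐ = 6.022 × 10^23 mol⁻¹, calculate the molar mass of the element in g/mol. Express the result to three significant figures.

A BCC cell has Z = 2 atoms; a = 5.020 × 10^-8 cm.
M = ρ·N_A·a³/Z = 3.60 × 6.022 × 10²³ × 1.265 × 10^-22 / 2 = 137 g/mol.

137 g/mol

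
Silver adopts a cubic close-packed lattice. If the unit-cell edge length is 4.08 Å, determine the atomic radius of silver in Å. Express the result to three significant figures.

In an FCC lattice, atoms touch along the face diagonal, so √2·a = 4r.
r = √2·a/4 = 1.4142 × 4.08 / 4 = 1.44 Å.

1.44 Å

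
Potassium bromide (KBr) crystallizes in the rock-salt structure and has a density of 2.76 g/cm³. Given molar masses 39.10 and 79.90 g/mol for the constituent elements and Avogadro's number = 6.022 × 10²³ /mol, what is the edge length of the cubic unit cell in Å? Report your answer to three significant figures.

M(KBr) = 119.0 g/mol; Z = 4 formula units per cell.
a³ = Z·M/(N_A·ρ) = 4 × 119.0 / (6.022 × 10²³ × 2.76) = 2.864 × 10^-22 cm³, so a = 6.592 × 10^-8 cm = 6.59 Å.

6.59 Å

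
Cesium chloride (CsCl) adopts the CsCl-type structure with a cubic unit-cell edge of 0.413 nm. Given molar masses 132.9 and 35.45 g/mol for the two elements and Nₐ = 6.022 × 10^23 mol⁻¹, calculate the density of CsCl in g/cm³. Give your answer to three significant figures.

3.97 g/cm³

The CsCl-type structure contains Z = 1 formula unit per cell; M(CsCl) = 132.9 + 35.45 = 168.35 g/mol.
a³ = (4.130 × 10^-8 cm)³ = 7.044 × 10^-23 cm³.
ρ = 1 × 168.35 / (6.022 × 10²³ × 7.044 × 10^-23) = 3.968 g/cm³.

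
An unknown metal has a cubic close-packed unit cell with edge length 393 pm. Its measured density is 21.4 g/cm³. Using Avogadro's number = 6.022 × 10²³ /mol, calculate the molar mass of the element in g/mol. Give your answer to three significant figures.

196 g/mol

An FCC cell has Z = 4 atoms; a = 3.930 × 10^-8 cm.
M = ρ·N_A·a³/Z = 21.4 × 6.022 × 10²³ × 6.070 × 10^-23 / 4 = 196 g/mol.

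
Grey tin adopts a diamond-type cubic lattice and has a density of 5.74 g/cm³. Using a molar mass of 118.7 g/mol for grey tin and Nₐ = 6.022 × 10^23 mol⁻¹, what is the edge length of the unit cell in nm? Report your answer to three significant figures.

0.650 nm

With Z = 8 atoms per diamond cubic cell, a³ = Z·M/(N_A·ρ) = 8 × 118.7 / (6.022 × 10²³ × 5.740 g/cm³) = 2.747 × 10^-22 cm³.
a = (2.747 × 10^-22)^(1/3) = 6.501 × 10^-8 cm = 0.650 nm.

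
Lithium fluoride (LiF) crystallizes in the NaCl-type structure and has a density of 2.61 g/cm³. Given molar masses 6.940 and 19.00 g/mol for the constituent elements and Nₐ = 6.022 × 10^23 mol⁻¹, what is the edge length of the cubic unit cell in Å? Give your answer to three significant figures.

M(LiF) = 25.94 g/mol; Z = 4 formula units per cell.
a³ = Z·M/(N_A·ρ) = 4 × 25.94 / (6.022 × 10²³ × 2.61) = 6.602 × 10^-23 cm³, so a = 4.042 × 10^-8 cm = 4.04 Å.

4.04 Å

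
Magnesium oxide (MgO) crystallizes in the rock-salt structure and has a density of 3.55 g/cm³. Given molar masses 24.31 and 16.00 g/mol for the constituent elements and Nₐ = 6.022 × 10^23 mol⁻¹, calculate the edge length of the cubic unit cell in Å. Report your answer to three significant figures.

M(MgO) = 40.31 g/mol; Z = 4 formula units per cell.
a³ = Z·M/(N_A·ρ) = 4 × 40.31 / (6.022 × 10²³ × 3.55) = 7.542 × 10^-23 cm³, so a = 4.225 × 10^-8 cm = 4.23 Å.

4.23 Å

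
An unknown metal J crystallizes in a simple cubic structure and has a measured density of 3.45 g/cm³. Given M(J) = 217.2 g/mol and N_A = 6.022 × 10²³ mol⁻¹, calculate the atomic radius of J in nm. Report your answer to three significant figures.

For a simple cubic cell (Z = 1), a³ = Z·M/(N_A·ρ) = 1 × 217.2 / (6.022 × 10²³ × 3.450) = 1.045 × 10^-22 cm³, so a = 4.711 × 10^-8 cm = 0.4711 nm.
Atoms touch along the cell edge, so a = 2r, so r = 0.5000 × a = 0.236 nm.

0.236 nm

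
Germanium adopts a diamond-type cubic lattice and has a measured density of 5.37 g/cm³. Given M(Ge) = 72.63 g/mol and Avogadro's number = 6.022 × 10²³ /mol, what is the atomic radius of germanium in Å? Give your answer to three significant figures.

1.22 Å

For a diamond cubic cell (Z = 8), a³ = Z·M/(N_A·ρ) = 8 × 72.63 / (6.022 × 10²³ × 5.370) = 1.797 × 10^-22 cm³, so a = 5.643 × 10^-8 cm = 5.643 Å.
Nearest neighbors lie along the body diagonal with √3·a = 8r, so r = 0.2165 × a = 1.22 Å.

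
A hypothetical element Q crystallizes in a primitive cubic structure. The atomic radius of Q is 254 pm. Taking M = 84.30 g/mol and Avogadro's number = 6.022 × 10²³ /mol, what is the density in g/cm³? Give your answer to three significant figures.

1.07 g/cm³

In a simple cubic lattice, atoms touch along the cell edge, so a = 2r, giving a = 508.0 pm = 5.080 × 10^-8 cm.
With Z = 1, ρ = Z·M/(N_A·a³) = 1 × 84.30 / (6.022 × 10²³ × 1.311 × 10^-22) = 1.068 g/cm³.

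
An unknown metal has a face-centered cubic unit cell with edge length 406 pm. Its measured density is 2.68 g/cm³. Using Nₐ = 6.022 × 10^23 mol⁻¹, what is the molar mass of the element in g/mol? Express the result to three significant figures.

27.0 g/mol

An FCC cell has Z = 4 atoms; a = 4.060 × 10^-8 cm.
M = ρ·N_A·a³/Z = 2.68 × 6.022 × 10²³ × 6.692 × 10^-23 / 4 = 27.0 g/mol.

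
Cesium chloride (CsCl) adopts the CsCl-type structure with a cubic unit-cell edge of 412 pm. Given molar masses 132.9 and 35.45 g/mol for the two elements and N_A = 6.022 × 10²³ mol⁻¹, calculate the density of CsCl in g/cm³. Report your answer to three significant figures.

4.00 g/cm³

The CsCl-type structure contains Z = 1 formula unit per cell; M(CsCl) = 132.9 + 35.45 = 168.35 g/mol.
a³ = (4.120 × 10^-8 cm)³ = 6.993 × 10^-23 cm³.
ρ = 1 × 168.35 / (6.022 × 10²³ × 6.993 × 10^-23) = 3.997 g/cm³.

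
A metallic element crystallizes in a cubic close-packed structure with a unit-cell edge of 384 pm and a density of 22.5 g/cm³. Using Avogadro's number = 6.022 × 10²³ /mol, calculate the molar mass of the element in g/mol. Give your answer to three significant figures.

An FCC cell has Z = 4 atoms; a = 3.840 × 10^-8 cm.
M = ρ·N_A·a³/Z = 22.5 × 6.022 × 10²³ × 5.662 × 10^-23 / 4 = 192 g/mol.

192 g/mol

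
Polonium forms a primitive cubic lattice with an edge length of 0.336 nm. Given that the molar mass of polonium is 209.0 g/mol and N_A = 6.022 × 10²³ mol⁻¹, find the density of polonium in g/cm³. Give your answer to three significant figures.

9.15 g/cm³

A simple cubic unit cell contains Z = 1 atom.
Cell volume: a³ = (0.336 nm)³ = (3.360 × 10^-8 cm)³ = 3.793 × 10^-23 cm³.
ρ = Z·M/(N_A·a³) = 1 × 209.0 / (6.022 × 10²³ × 3.793 × 10^-23) = 9.149 g/cm³.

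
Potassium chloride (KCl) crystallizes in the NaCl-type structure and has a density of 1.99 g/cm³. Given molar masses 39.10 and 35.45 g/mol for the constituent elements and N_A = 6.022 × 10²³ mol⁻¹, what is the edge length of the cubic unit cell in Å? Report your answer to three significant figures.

M(KCl) = 74.55 g/mol; Z = 4 formula units per cell.
a³ = Z·M/(N_A·ρ) = 4 × 74.55 / (6.022 × 10²³ × 1.99) = 2.488 × 10^-22 cm³, so a = 6.290 × 10^-8 cm = 6.29 Å.

6.29 Å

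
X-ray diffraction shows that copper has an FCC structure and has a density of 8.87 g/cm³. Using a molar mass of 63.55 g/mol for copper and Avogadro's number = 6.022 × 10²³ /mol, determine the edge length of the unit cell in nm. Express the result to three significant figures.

0.362 nm

With Z = 4 atoms per FCC cell, a³ = Z·M/(N_A·ρ) = 4 × 63.55 / (6.022 × 10²³ × 8.870 g/cm³) = 4.759 × 10^-23 cm³.
a = (4.759 × 10^-23)^(1/3) = 3.624 × 10^-8 cm = 0.362 nm.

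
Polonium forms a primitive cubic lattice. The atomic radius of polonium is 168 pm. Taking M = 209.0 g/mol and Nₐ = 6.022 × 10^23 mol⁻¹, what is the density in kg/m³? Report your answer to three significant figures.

In a simple cubic lattice, atoms touch along the cell edge, so a = 2r, giving a = 336.0 pm = 3.360 × 10^-8 cm.
With Z = 1, ρ = Z·M/(N_A·a³) = 1 × 209.0 / (6.022 × 10²³ × 3.793 × 10^-23) = 9.149 g/cm³ = 9150 kg/m³.

9150 kg/m³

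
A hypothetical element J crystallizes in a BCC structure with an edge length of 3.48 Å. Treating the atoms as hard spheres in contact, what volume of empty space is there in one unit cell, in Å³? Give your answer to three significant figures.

In a BCC lattice atoms touch along the body diagonal, so √3·a = 4r, so r = 0.4330a = 1.507 Å.
V_cell = a³ = 42.14 Å³; V_atoms = 2 × (4/3)πr³ = 28.67 Å³.
Empty space = 42.14 − 28.67 = 13.5 Å³.

13.5 Å³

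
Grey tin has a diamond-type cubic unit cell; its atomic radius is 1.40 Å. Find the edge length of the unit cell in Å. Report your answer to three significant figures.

In a diamond cubic lattice, nearest neighbors lie along the body diagonal with √3·a = 8r.
a = 8r/√3 = 8 × 1.40 / 1.7321 = 6.47 Å.

6.47 Å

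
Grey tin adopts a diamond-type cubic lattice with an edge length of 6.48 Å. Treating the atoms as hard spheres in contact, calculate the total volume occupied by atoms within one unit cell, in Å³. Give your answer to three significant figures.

In a diamond cubic lattice nearest neighbors lie along the body diagonal with √3·a = 8r, so r = 0.2165a = 1.403 Å.
V_atoms = Z × (4/3)πr³ = 8 × (4/3)π × (1.403)³ = 92.5 Å³.

92.5 Å³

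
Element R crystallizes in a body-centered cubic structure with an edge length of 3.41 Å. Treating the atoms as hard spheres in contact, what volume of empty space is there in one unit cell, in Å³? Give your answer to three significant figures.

12.7 Å³

In a BCC lattice atoms touch along the body diagonal, so √3·a = 4r, so r = 0.4330a = 1.477 Å.
V_cell = a³ = 39.65 Å³; V_atoms = 2 × (4/3)πr³ = 26.97 Å³.
Empty space = 39.65 − 26.97 = 12.7 Å³.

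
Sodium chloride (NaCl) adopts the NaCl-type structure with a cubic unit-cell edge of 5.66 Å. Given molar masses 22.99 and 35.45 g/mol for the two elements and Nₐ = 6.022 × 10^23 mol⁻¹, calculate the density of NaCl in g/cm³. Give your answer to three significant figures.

2.14 g/cm³

The NaCl-type structure contains Z = 4 formula units per cell; M(NaCl) = 22.99 + 35.45 = 58.44 g/mol.
a³ = (5.660 × 10^-8 cm)³ = 1.813 × 10^-22 cm³.
ρ = 4 × 58.44 / (6.022 × 10²³ × 1.813 × 10^-22) = 2.141 g/cm³.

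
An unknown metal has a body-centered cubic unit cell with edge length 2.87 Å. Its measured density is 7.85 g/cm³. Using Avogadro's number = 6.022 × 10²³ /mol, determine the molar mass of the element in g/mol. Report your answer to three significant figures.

A BCC cell has Z = 2 atoms; a = 2.870 × 10^-8 cm.
M = ρ·N_A·a³/Z = 7.85 × 6.022 × 10²³ × 2.364 × 10^-23 / 2 = 55.9 g/mol.

55.9 g/mol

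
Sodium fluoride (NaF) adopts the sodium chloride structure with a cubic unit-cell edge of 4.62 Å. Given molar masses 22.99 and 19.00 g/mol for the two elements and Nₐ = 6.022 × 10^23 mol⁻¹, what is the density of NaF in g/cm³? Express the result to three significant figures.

2.83 g/cm³

The sodium chloride structure contains Z = 4 formula units per cell; M(NaF) = 22.99 + 19.00 = 41.99 g/mol.
a³ = (4.620 × 10^-8 cm)³ = 9.861 × 10^-23 cm³.
ρ = 4 × 41.99 / (6.022 × 10²³ × 9.861 × 10^-23) = 2.828 g/cm³.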